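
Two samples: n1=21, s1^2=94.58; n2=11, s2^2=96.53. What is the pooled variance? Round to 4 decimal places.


sp^2 = ((n1-1)*s1^2 + (n2-1)*s2^2)/(n1+n2-2)
(n1-1)*s1^2 = 20 * 94.58 = 1891.6
(n2-1)*s2^2 = 10 * 96.53 = 965.3
numerator = 1891.6 + 965.3 = 2856.9
n1+n2-2 = 30
sp^2 = 2856.9 / 30 = 95.23

95.2300


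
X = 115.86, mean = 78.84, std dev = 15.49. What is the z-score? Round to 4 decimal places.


z = (X - mu) / sigma
X - mu = 115.86 - 78.84 = 37.02
z = 37.02 / 15.49 = 3702/1549 ≈ 2.389929

2.3899


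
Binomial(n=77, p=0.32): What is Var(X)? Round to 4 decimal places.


Var = n*p*(1-p) = 77 * 0.32 * 0.68 = 16.7552

16.7552


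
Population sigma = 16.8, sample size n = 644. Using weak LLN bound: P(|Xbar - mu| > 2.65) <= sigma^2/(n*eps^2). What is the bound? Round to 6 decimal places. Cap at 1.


bound = min(1, sigma^2/(n*eps^2))
sigma^2 = 16.8^2 = 282.24
n*eps^2 = 644 * 2.65^2 = 644 * 7.0225 = 4522.49
sigma^2/(n*eps^2) = 282.24 / 4522.49 ≈ 0.06240810

0.062408


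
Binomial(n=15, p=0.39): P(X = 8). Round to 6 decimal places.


P = C(n,k) * p^k * (1-p)^(n-k)
C(15,8) = 6435
p^k = 0.39^8 ≈ 0.0005352009
(1-p)^(n-k) = 0.61^7 ≈ 0.03142743
P = 6435 * 0.0005352009 * 0.03142743 ≈ 0.108237

0.108237


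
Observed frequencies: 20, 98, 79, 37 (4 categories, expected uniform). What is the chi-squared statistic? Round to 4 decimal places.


chi2 = sum((O-E)^2/E), E = total/4
total = 234, E = 234/4 = 58.5
(20 - 58.5)^2 / 58.5 = 1482.25 / 58.5 = 5929/234 ≈ 25.337607
(98 - 58.5)^2 / 58.5 = 1560.25 / 58.5 = 6241/234 ≈ 26.670940
(79 - 58.5)^2 / 58.5 = 420.25 / 58.5 = 1681/234 ≈ 7.183761
(37 - 58.5)^2 / 58.5 = 462.25 / 58.5 = 1849/234 ≈ 7.901709
chi2 = 7850/117 ≈ 67.094017

67.0940


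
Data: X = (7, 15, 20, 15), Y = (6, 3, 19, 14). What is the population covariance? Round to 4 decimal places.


Cov = (1/n)*sum((xi-xbar)(yi-ybar))
n = 4, xbar = 57/4 = 14.25, ybar = 42/4 = 10.5
sum((xi-xbar)(yi-ybar)) = 78.5
Cov = 78.5 / 4 = 19.625

19.6250


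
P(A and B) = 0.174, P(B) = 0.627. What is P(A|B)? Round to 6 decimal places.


P(A|B) = P(A and B) / P(B) = 0.174 / 0.627 = 58/209 ≈ 0.27751196

0.277512


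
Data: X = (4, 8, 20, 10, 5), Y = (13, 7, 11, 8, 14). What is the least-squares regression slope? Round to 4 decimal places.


b = sum((xi-xbar)(yi-ybar)) / sum((xi-xbar)^2)
n = 5, xbar = 47/5 = 9.4, ybar = 53/5 = 10.6
Sxy = sum((xi-xbar)(yi-ybar)) = -20.2
Sxx = sum((xi-xbar)^2) = 163.2
b = Sxy / Sxx = -101/816 ≈ -0.123775

-0.1238


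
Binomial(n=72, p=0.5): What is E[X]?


E[X] = n*p = 72 * 0.5 = 36

36


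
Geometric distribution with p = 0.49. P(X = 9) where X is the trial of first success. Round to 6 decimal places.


P = (1-p)^(k-1) * p
(1-p)^(k-1) = 0.51^8 ≈ 0.004576794
P = 0.004576794 * 0.49 ≈ 0.002242629

0.002243


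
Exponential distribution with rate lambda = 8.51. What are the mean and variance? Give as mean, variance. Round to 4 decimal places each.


mean = 1/lam, var = 1/lam^2
mean = 1 / 8.51 = 100/851 ≈ 0.117509
lam^2 = 8.51^2 = 72.4201
var = 1 / 72.4201 ≈ 0.013808

0.1175, 0.0138


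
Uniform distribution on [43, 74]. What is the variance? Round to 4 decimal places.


Var = (b-a)^2 / 12
(b-a)^2 = (74 - 43)^2 = 961
Var = 961/12 ≈ 80.083333

80.0833


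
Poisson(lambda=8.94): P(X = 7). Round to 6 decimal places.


P = e^(-lam) * lam^k / k!
e^(-8.94) ≈ 0.0001310410
lam^k = 8.94^7 ≈ 4564178.612595
k! = 7! = 5040
P = 0.0001310410 * 4564178.612595 / 5040 ≈ 0.118670

0.118670


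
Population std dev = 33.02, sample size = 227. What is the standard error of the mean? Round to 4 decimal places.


SE = sigma / sqrt(n)
sqrt(227) ≈ 15.066519
SE = 33.02 / 15.066519 ≈ 2.191614

2.1916


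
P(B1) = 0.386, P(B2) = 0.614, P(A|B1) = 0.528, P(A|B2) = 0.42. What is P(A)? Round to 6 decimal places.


P(A) = P(A|B1)*P(B1) + P(A|B2)*P(B2)
P(A|B1)*P(B1) = 0.528 * 0.386 = 0.203808
P(A|B2)*P(B2) = 0.42 * 0.614 = 0.25788
P(A) = 0.203808 + 0.25788 = 0.461688

0.461688


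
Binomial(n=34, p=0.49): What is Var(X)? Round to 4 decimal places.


Var = n*p*(1-p) = 34 * 0.49 * 0.51 = 8.4966

8.4966


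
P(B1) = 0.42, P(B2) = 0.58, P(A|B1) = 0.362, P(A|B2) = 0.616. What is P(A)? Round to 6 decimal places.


P(A) = P(A|B1)*P(B1) + P(A|B2)*P(B2)
P(A|B1)*P(B1) = 0.362 * 0.42 = 0.15204
P(A|B2)*P(B2) = 0.616 * 0.58 = 0.35728
P(A) = 0.15204 + 0.35728 = 0.50932

0.509320


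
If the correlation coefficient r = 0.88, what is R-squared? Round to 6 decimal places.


R^2 = r^2 = (0.88)^2 = 0.7744

0.774400


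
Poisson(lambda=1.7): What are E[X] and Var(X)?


E[X] = Var(X) = lambda = 1.7

1.7, 1.7


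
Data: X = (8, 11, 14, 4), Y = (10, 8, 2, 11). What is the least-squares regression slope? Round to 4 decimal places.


b = sum((xi-xbar)(yi-ybar)) / sum((xi-xbar)^2)
n = 4, xbar = 37/4 = 9.25, ybar = 31/4 = 7.75
Sxy = sum((xi-xbar)(yi-ybar)) = -46.75
Sxx = sum((xi-xbar)^2) = 54.75
b = Sxy / Sxx = -187/219 ≈ -0.853881

-0.8539


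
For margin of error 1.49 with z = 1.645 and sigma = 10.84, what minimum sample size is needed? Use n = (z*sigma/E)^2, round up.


z*sigma/E = 1.645 * 10.84 / 1.49 = 89159/7450 ≈ 11.967651
(z*sigma/E)^2 ≈ 143.224671
round up: n = 144

144


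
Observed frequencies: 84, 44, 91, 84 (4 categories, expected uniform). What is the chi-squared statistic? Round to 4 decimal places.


chi2 = sum((O-E)^2/E), E = total/4
total = 303, E = 303/4 = 75.75
(84 - 75.75)^2 / 75.75 = 68.0625 / 75.75 = 363/404 ≈ 0.898515
(44 - 75.75)^2 / 75.75 = 1008.0625 / 75.75 = 16129/1212 ≈ 13.307756
(91 - 75.75)^2 / 75.75 = 232.5625 / 75.75 = 3721/1212 ≈ 3.070132
(84 - 75.75)^2 / 75.75 = 68.0625 / 75.75 = 363/404 ≈ 0.898515
chi2 = 5507/303 ≈ 18.174917

18.1749


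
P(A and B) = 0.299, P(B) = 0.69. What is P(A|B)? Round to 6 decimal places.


P(A|B) = P(A and B) / P(B) = 0.299 / 0.69 = 13/30 ≈ 0.43333333

0.433333


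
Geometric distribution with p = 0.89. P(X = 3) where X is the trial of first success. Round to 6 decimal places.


P = (1-p)^(k-1) * p
(1-p)^(k-1) = 0.11^2 = 0.0121
P = 0.0121 * 0.89 = 0.010769

0.010769


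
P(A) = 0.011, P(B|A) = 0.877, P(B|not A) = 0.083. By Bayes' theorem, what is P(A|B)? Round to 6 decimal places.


P(A|B) = P(B|A)*P(A) / P(B), P(B) = P(B|A)*P(A) + P(B|not A)*P(not A)
P(B|A)*P(A) = 0.877 * 0.011 = 0.009647
P(B|not A)*P(not A) = 0.083 * 0.989 = 0.082087
P(B) = 0.009647 + 0.082087 = 0.091734
P(A|B) = 0.009647 / 0.091734 ≈ 0.10516275

0.105163


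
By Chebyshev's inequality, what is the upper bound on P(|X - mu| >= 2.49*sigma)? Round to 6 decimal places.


P <= 1/k^2
k^2 = 2.49^2 = 6.2001
1/k^2 = 1 / 6.2001 ≈ 0.16128772

0.161288


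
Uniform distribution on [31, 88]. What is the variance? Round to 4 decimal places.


Var = (b-a)^2 / 12
(b-a)^2 = (88 - 31)^2 = 3249
Var = 3249/12 = 270.75

270.7500


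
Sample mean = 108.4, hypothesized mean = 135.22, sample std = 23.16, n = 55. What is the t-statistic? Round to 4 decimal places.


t = (xbar - mu0) / (s/sqrt(n))
xbar - mu0 = 108.4 - 135.22 = -26.82
sqrt(55) ≈ 7.41619849
s/sqrt(n) = 23.16 / 7.41619849 ≈ 3.12289376
t = -26.82 / 3.12289376 ≈ -8.588188

-8.5882


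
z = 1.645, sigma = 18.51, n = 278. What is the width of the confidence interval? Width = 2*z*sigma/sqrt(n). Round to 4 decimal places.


width = 2*z*sigma/sqrt(n)
2*z*sigma = 2 * 1.645 * 18.51 = 60.8979
sqrt(278) ≈ 16.673332
width = 60.8979 / 16.673332 ≈ 3.652413

3.6524


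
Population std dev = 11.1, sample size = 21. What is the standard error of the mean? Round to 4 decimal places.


SE = sigma / sqrt(n)
sqrt(21) ≈ 4.582576
SE = 11.1 / 4.582576 ≈ 2.422219

2.4222


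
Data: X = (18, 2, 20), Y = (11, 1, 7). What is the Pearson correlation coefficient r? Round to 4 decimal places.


r = sum((xi-xbar)(yi-ybar)) / sqrt(sum((xi-xbar)^2) * sum((yi-ybar)^2))
n = 3, xbar = 40/3 ≈ 13.333333, ybar = 19/3 ≈ 6.333333
Sxy = sum((xi-xbar)(yi-ybar)) = 260/3 ≈ 86.666667
Sxx = sum((xi-xbar)^2) = 584/3 ≈ 194.666667
Syy = sum((yi-ybar)^2) = 152/3 ≈ 50.666667
sqrt(Sxx*Syy) ≈ 99.313197
r = Sxy / sqrt(Sxx*Syy) = 86.666667 / 99.313197 ≈ 0.872660

0.8727


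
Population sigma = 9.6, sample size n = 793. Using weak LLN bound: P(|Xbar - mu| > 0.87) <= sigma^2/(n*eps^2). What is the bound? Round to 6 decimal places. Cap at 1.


bound = min(1, sigma^2/(n*eps^2))
sigma^2 = 9.6^2 = 92.16
n*eps^2 = 793 * 0.87^2 = 793 * 0.7569 = 600.2217
sigma^2/(n*eps^2) = 92.16 / 600.2217 ≈ 0.15354327

0.153543


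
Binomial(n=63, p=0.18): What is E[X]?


E[X] = n*p = 63 * 0.18 = 11.34

11.34


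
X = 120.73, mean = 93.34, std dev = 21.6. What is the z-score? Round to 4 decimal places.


z = (X - mu) / sigma
X - mu = 120.73 - 93.34 = 27.39
z = 27.39 / 21.6 = 913/720 ≈ 1.268056

1.2681


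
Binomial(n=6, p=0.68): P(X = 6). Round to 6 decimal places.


P = C(n,k) * p^k * (1-p)^(n-k)
C(6,6) = 1
p^k = 0.68^6 ≈ 0.09886748
(1-p)^(n-k) = 0.32^0 = 1
P = 1 * 0.09886748 * 1 ≈ 0.098867

0.098867


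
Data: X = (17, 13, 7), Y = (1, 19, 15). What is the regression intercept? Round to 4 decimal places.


a = ybar - b*xbar, where b = sum((xi-xbar)(yi-ybar)) / sum((xi-xbar)^2)
n = 3, xbar = 37/3 ≈ 12.333333, ybar = 35/3 ≈ 11.666667
Sxy = sum((xi-xbar)(yi-ybar)) = -188/3 ≈ -62.666667
Sxx = sum((xi-xbar)^2) = 152/3 ≈ 50.666667
b = Sxy / Sxx = -47/38 ≈ -1.236842
a = 11.666667 - (-1.236842) * 12.333333 = 1023/38 ≈ 26.921053

26.9211


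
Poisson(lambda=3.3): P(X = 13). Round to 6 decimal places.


P = e^(-lam) * lam^k / k!
e^(-3.3) ≈ 0.03688317
lam^k = 3.3^13 ≈ 5504035.399345
k! = 13! = 6227020800
P = 0.03688317 * 5504035.399345 / 6227020800 ≈ 0.000033

0.000033


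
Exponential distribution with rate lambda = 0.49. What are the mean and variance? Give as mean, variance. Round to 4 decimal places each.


mean = 1/lam, var = 1/lam^2
mean = 1 / 0.49 = 100/49 ≈ 2.040816
lam^2 = 0.49^2 = 0.2401
var = 1 / 0.2401 = 10000/2401 ≈ 4.164931

2.0408, 4.1649


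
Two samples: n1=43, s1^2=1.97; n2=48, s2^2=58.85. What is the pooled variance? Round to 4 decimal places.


sp^2 = ((n1-1)*s1^2 + (n2-1)*s2^2)/(n1+n2-2)
(n1-1)*s1^2 = 42 * 1.97 = 82.74
(n2-1)*s2^2 = 47 * 58.85 = 2765.95
numerator = 82.74 + 2765.95 = 2848.69
n1+n2-2 = 89
sp^2 = 2848.69 / 89 = 284869/8900 ≈ 32.007753

32.0078


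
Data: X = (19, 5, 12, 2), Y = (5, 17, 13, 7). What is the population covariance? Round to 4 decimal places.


Cov = (1/n)*sum((xi-xbar)(yi-ybar))
n = 4, xbar = 38/4 = 9.5, ybar = 42/4 = 10.5
sum((xi-xbar)(yi-ybar)) = -49
Cov = -49 / 4 = -12.25

-12.2500


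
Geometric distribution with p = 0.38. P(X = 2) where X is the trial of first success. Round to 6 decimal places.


P = (1-p)^(k-1) * p
(1-p)^(k-1) = 0.62^1 = 0.62
P = 0.62 * 0.38 = 0.2356

0.235600


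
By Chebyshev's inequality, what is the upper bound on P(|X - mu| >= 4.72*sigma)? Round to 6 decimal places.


P <= 1/k^2
k^2 = 4.72^2 = 22.2784
1/k^2 = 1 / 22.2784 ≈ 0.04488653

0.044887


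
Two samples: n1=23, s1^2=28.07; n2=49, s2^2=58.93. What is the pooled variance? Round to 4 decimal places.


sp^2 = ((n1-1)*s1^2 + (n2-1)*s2^2)/(n1+n2-2)
(n1-1)*s1^2 = 22 * 28.07 = 617.54
(n2-1)*s2^2 = 48 * 58.93 = 2828.64
numerator = 617.54 + 2828.64 = 3446.18
n1+n2-2 = 70
sp^2 = 3446.18 / 70 = 172309/3500 ≈ 49.231143

49.2311


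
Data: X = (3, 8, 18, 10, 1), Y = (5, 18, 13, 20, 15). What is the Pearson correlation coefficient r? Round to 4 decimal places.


r = sum((xi-xbar)(yi-ybar)) / sqrt(sum((xi-xbar)^2) * sum((yi-ybar)^2))
n = 5, xbar = 40/5 = 8, ybar = 71/5 = 14.2
Sxy = sum((xi-xbar)(yi-ybar)) = 40
Sxx = sum((xi-xbar)^2) = 178
Syy = sum((yi-ybar)^2) = 134.8
sqrt(Sxx*Syy) ≈ 154.901259
r = Sxy / sqrt(Sxx*Syy) = 40 / 154.901259 ≈ 0.258229

0.2582


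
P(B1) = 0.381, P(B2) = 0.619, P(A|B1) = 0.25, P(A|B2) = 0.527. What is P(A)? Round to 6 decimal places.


P(A) = P(A|B1)*P(B1) + P(A|B2)*P(B2)
P(A|B1)*P(B1) = 0.25 * 0.381 = 0.09525
P(A|B2)*P(B2) = 0.527 * 0.619 = 0.326213
P(A) = 0.09525 + 0.326213 = 0.421463

0.421463


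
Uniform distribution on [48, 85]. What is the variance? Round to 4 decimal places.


Var = (b-a)^2 / 12
(b-a)^2 = (85 - 48)^2 = 1369
Var = 1369/12 ≈ 114.083333

114.0833


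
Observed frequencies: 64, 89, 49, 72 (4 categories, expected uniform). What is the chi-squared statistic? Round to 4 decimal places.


chi2 = sum((O-E)^2/E), E = total/4
total = 274, E = 274/4 = 68.5
(64 - 68.5)^2 / 68.5 = 20.25 / 68.5 = 81/274 ≈ 0.295620
(89 - 68.5)^2 / 68.5 = 420.25 / 68.5 = 1681/274 ≈ 6.135036
(49 - 68.5)^2 / 68.5 = 380.25 / 68.5 = 1521/274 ≈ 5.551095
(72 - 68.5)^2 / 68.5 = 12.25 / 68.5 = 49/274 ≈ 0.178832
chi2 = 1666/137 ≈ 12.160584

12.1606


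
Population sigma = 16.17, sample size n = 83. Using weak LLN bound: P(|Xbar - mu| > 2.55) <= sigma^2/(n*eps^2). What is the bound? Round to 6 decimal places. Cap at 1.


bound = min(1, sigma^2/(n*eps^2))
sigma^2 = 16.17^2 = 261.4689
n*eps^2 = 83 * 2.55^2 = 83 * 6.5025 = 539.7075
sigma^2/(n*eps^2) = 261.4689 / 539.7075 ≈ 0.48446408

0.484464


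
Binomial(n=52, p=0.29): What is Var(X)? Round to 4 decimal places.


Var = n*p*(1-p) = 52 * 0.29 * 0.71 = 10.7068

10.7068


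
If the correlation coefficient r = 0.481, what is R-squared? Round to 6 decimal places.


R^2 = r^2 = (0.481)^2 = 0.231361

0.231361


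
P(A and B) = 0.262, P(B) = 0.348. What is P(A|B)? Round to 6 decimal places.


P(A|B) = P(A and B) / P(B) = 0.262 / 0.348 = 131/174 ≈ 0.75287356

0.752874


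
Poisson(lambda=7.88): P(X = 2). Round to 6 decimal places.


P = e^(-lam) * lam^k / k!
e^(-7.88) ≈ 0.0003782331
lam^k = 7.88^2 = 62.0944
k! = 2! = 2
P = 0.0003782331 * 62.0944 / 2 ≈ 0.011743

0.011743


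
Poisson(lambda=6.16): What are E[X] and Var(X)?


E[X] = Var(X) = lambda = 6.16

6.16, 6.16


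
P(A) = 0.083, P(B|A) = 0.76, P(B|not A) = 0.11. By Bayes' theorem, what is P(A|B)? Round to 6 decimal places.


P(A|B) = P(B|A)*P(A) / P(B), P(B) = P(B|A)*P(A) + P(B|not A)*P(not A)
P(B|A)*P(A) = 0.76 * 0.083 = 0.06308
P(B|not A)*P(not A) = 0.11 * 0.917 = 0.10087
P(B) = 0.06308 + 0.10087 = 0.16395
P(A|B) = 0.06308 / 0.16395 ≈ 0.38475145

0.384751


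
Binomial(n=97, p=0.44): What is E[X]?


E[X] = n*p = 97 * 0.44 = 42.68

42.68


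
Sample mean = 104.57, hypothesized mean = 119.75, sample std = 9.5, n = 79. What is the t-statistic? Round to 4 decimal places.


t = (xbar - mu0) / (s/sqrt(n))
xbar - mu0 = 104.57 - 119.75 = -15.18
sqrt(79) ≈ 8.88819442
s/sqrt(n) = 9.5 / 8.88819442 ≈ 1.06883351
t = -15.18 / 1.06883351 ≈ -14.202399

-14.2024


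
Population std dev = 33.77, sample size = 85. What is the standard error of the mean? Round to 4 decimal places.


SE = sigma / sqrt(n)
sqrt(85) ≈ 9.219544
SE = 33.77 / 9.219544 ≈ 3.662871

3.6629


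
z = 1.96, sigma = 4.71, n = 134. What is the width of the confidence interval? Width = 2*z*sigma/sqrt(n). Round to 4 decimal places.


width = 2*z*sigma/sqrt(n)
2*z*sigma = 2 * 1.96 * 4.71 = 18.4632
sqrt(134) ≈ 11.575837
width = 18.4632 / 11.575837 ≈ 1.594978

1.5950


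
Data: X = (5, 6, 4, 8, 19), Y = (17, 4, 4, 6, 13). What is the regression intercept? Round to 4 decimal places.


a = ybar - b*xbar, where b = sum((xi-xbar)(yi-ybar)) / sum((xi-xbar)^2)
n = 5, xbar = 42/5 = 8.4, ybar = 44/5 = 8.8
Sxy = sum((xi-xbar)(yi-ybar)) = 50.4
Sxx = sum((xi-xbar)^2) = 149.2
b = Sxy / Sxx = 126/373 ≈ 0.337802
a = 8.8 - 0.337802 * 8.4 = 2224/373 ≈ 5.962466

5.9625


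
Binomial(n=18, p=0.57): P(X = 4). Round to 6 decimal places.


P = C(n,k) * p^k * (1-p)^(n-k)
C(18,4) = 3060
p^k = 0.57^4 ≈ 0.1055600
(1-p)^(n-k) = 0.43^14 ≈ 0.000007388536
P = 3060 * 0.1055600 * 0.000007388536 ≈ 0.002387

0.002387


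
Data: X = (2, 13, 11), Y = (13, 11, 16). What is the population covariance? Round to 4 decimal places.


Cov = (1/n)*sum((xi-xbar)(yi-ybar))
n = 3, xbar = 26/3 ≈ 8.666667, ybar = 40/3 ≈ 13.333333
sum((xi-xbar)(yi-ybar)) = -5/3 ≈ -1.666667
Cov = -1.666667 / 3 = -5/9 ≈ -0.555556

-0.5556


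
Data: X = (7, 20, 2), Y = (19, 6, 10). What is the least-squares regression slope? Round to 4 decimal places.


b = sum((xi-xbar)(yi-ybar)) / sum((xi-xbar)^2)
n = 3, xbar = 29/3 ≈ 9.666667, ybar = 35/3 ≈ 11.666667
Sxy = sum((xi-xbar)(yi-ybar)) = -196/3 ≈ -65.333333
Sxx = sum((xi-xbar)^2) = 518/3 ≈ 172.666667
b = Sxy / Sxx = -14/37 ≈ -0.378378

-0.3784


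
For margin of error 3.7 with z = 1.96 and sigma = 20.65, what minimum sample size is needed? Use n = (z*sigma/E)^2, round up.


z*sigma/E = 1.96 * 20.65 / 3.7 = 20237/1850 ≈ 10.938919
(z*sigma/E)^2 ≈ 119.659947
round up: n = 120

120


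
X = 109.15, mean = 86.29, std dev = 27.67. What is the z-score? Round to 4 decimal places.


z = (X - mu) / sigma
X - mu = 109.15 - 86.29 = 22.86
z = 22.86 / 27.67 = 2286/2767 ≈ 0.826166

0.8262


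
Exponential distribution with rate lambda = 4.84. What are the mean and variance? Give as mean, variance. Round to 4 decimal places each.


mean = 1/lam, var = 1/lam^2
mean = 1 / 4.84 = 25/121 ≈ 0.206612
lam^2 = 4.84^2 = 23.4256
var = 1 / 23.4256 ≈ 0.042688

0.2066, 0.0427


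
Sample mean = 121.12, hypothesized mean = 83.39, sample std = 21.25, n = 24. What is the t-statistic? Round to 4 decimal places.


t = (xbar - mu0) / (s/sqrt(n))
xbar - mu0 = 121.12 - 83.39 = 37.73
sqrt(24) ≈ 4.89897949
s/sqrt(n) = 21.25 / 4.89897949 ≈ 4.33763809
t = 37.73 / 4.33763809 ≈ 8.698282

8.6983


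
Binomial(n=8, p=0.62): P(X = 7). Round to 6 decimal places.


P = C(n,k) * p^k * (1-p)^(n-k)
C(8,7) = 8
p^k = 0.62^7 ≈ 0.03521615
(1-p)^(n-k) = 0.38^1 = 0.38
P = 8 * 0.03521615 * 0.38 ≈ 0.107057

0.107057


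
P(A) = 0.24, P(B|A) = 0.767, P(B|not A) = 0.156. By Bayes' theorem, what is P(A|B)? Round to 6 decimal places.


P(A|B) = P(B|A)*P(A) / P(B), P(B) = P(B|A)*P(A) + P(B|not A)*P(not A)
P(B|A)*P(A) = 0.767 * 0.24 = 0.18408
P(B|not A)*P(not A) = 0.156 * 0.76 = 0.11856
P(B) = 0.18408 + 0.11856 = 0.30264
P(A|B) = 0.18408 / 0.30264 = 59/97 ≈ 0.60824742

0.608247


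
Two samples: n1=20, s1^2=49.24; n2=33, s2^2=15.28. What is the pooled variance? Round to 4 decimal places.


sp^2 = ((n1-1)*s1^2 + (n2-1)*s2^2)/(n1+n2-2)
(n1-1)*s1^2 = 19 * 49.24 = 935.56
(n2-1)*s2^2 = 32 * 15.28 = 488.96
numerator = 935.56 + 488.96 = 1424.52
n1+n2-2 = 51
sp^2 = 1424.52 / 51 = 11871/425 ≈ 27.931765

27.9318


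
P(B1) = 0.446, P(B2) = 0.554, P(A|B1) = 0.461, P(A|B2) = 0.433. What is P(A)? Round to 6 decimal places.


P(A) = P(A|B1)*P(B1) + P(A|B2)*P(B2)
P(A|B1)*P(B1) = 0.461 * 0.446 = 0.205606
P(A|B2)*P(B2) = 0.433 * 0.554 = 0.239882
P(A) = 0.205606 + 0.239882 = 0.445488

0.445488


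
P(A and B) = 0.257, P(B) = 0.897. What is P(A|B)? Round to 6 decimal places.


P(A|B) = P(A and B) / P(B) = 0.257 / 0.897 = 257/897 ≈ 0.28651059

0.286511


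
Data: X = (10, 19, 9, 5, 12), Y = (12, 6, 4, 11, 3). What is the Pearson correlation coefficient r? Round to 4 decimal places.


r = sum((xi-xbar)(yi-ybar)) / sqrt(sum((xi-xbar)^2) * sum((yi-ybar)^2))
n = 5, xbar = 55/5 = 11, ybar = 36/5 = 7.2
Sxy = sum((xi-xbar)(yi-ybar)) = -35
Sxx = sum((xi-xbar)^2) = 106
Syy = sum((yi-ybar)^2) = 66.8
sqrt(Sxx*Syy) ≈ 84.147490
r = Sxy / sqrt(Sxx*Syy) = -35 / 84.147490 ≈ -0.415936

-0.4159


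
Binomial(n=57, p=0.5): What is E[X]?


E[X] = n*p = 57 * 0.5 = 28.5

28.5


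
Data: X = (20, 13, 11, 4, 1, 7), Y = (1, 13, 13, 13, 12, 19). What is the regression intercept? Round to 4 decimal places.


a = ybar - b*xbar, where b = sum((xi-xbar)(yi-ybar)) / sum((xi-xbar)^2)
n = 6, xbar = 56/6 = 28/3 ≈ 9.333333, ybar = 71/6 ≈ 11.833333
Sxy = sum((xi-xbar)(yi-ybar)) = -401/3 ≈ -133.666667
Sxx = sum((xi-xbar)^2) = 700/3 ≈ 233.333333
b = Sxy / Sxx = -401/700 ≈ -0.572857
a = 11.833333 - (-0.572857) * 9.333333 = 17.18

17.1800


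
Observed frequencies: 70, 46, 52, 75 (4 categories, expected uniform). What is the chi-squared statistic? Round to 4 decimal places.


chi2 = sum((O-E)^2/E), E = total/4
total = 243, E = 243/4 = 60.75
(70 - 60.75)^2 / 60.75 = 85.5625 / 60.75 = 1369/972 ≈ 1.408436
(46 - 60.75)^2 / 60.75 = 217.5625 / 60.75 = 3481/972 ≈ 3.581276
(52 - 60.75)^2 / 60.75 = 76.5625 / 60.75 = 1225/972 ≈ 1.260288
(75 - 60.75)^2 / 60.75 = 203.0625 / 60.75 = 361/108 ≈ 3.342593
chi2 = 259/27 ≈ 9.592593

9.5926


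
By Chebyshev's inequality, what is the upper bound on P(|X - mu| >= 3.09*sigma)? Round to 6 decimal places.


P <= 1/k^2
k^2 = 3.09^2 = 9.5481
1/k^2 = 1 / 9.5481 ≈ 0.10473288

0.104733


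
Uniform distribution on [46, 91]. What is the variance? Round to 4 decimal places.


Var = (b-a)^2 / 12
(b-a)^2 = (91 - 46)^2 = 2025
Var = 2025/12 = 168.75

168.7500


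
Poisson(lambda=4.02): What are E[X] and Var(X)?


E[X] = Var(X) = lambda = 4.02

4.02, 4.02


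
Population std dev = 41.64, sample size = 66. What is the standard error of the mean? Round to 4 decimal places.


SE = sigma / sqrt(n)
sqrt(66) ≈ 8.124038
SE = 41.64 / 8.124038 ≈ 5.125530

5.1255


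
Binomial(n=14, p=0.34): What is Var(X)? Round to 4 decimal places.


Var = n*p*(1-p) = 14 * 0.34 * 0.66 = 3.1416

3.1416


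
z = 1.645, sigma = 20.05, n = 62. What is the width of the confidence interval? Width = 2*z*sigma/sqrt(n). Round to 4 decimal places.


width = 2*z*sigma/sqrt(n)
2*z*sigma = 2 * 1.645 * 20.05 = 65.9645
sqrt(62) ≈ 7.874008
width = 65.9645 / 7.874008 ≈ 8.377500

8.3775


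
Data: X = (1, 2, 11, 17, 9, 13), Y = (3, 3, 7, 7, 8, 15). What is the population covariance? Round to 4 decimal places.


Cov = (1/n)*sum((xi-xbar)(yi-ybar))
n = 6, xbar = 53/6 ≈ 8.833333, ybar = 43/6 ≈ 7.166667
sum((xi-xbar)(yi-ybar)) = 553/6 ≈ 92.166667
Cov = 92.166667 / 6 = 553/36 ≈ 15.361111

15.3611


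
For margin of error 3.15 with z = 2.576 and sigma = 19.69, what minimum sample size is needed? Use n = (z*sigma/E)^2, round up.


z*sigma/E = 2.576 * 19.69 / 3.15 = 90574/5625 ≈ 16.102044
(z*sigma/E)^2 ≈ 259.275835
round up: n = 260

260


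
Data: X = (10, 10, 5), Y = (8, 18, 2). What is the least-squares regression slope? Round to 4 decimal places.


b = sum((xi-xbar)(yi-ybar)) / sum((xi-xbar)^2)
n = 3, xbar = 25/3 ≈ 8.333333, ybar = 28/3 ≈ 9.333333
Sxy = sum((xi-xbar)(yi-ybar)) = 110/3 ≈ 36.666667
Sxx = sum((xi-xbar)^2) = 50/3 ≈ 16.666667
b = Sxy / Sxx = 2.2

2.2000


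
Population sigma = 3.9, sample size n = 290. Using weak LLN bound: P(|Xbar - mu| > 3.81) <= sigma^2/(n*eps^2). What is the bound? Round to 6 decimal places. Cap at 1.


bound = min(1, sigma^2/(n*eps^2))
sigma^2 = 3.9^2 = 15.21
n*eps^2 = 290 * 3.81^2 = 290 * 14.5161 = 4209.669
sigma^2/(n*eps^2) = 15.21 / 4209.669 ≈ 0.00361311

0.003613


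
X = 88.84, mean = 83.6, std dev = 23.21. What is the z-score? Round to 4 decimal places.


z = (X - mu) / sigma
X - mu = 88.84 - 83.6 = 5.24
z = 5.24 / 23.21 = 524/2321 ≈ 0.225765

0.2258


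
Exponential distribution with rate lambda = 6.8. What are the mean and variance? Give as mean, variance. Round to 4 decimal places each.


mean = 1/lam, var = 1/lam^2
mean = 1 / 6.8 = 5/34 ≈ 0.147059
lam^2 = 6.8^2 = 46.24
var = 1 / 46.24 = 25/1156 ≈ 0.021626

0.1471, 0.0216


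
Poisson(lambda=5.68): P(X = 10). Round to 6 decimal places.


P = e^(-lam) * lam^k / k!
e^(-5.68) ≈ 0.003413558
lam^k = 5.68^10 ≈ 34952911.480256
k! = 10! = 3628800
P = 0.003413558 * 34952911.480256 / 3628800 ≈ 0.032880

0.032880


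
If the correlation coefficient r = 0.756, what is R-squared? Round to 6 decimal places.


R^2 = r^2 = (0.756)^2 = 0.571536

0.571536


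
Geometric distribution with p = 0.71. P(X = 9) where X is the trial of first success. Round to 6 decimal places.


P = (1-p)^(k-1) * p
(1-p)^(k-1) = 0.29^8 ≈ 0.00005002464
P = 0.00005002464 * 0.71 ≈ 0.00003551750

0.000036


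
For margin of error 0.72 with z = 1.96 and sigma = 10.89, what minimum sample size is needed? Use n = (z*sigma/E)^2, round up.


z*sigma/E = 1.96 * 10.89 / 0.72 = 29.645
(z*sigma/E)^2 = 878.826025
round up: n = 879

879


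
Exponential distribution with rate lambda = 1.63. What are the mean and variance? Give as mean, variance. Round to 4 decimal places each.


mean = 1/lam, var = 1/lam^2
mean = 1 / 1.63 = 100/163 ≈ 0.613497
lam^2 = 1.63^2 = 2.6569
var = 1 / 2.6569 ≈ 0.376378

0.6135, 0.3764


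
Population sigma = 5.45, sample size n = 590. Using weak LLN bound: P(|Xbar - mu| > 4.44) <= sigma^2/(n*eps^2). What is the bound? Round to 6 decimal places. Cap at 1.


bound = min(1, sigma^2/(n*eps^2))
sigma^2 = 5.45^2 = 29.7025
n*eps^2 = 590 * 4.44^2 = 590 * 19.7136 = 11631.024
sigma^2/(n*eps^2) = 29.7025 / 11631.024 ≈ 0.00255373

0.002554


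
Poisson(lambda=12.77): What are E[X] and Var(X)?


E[X] = Var(X) = lambda = 12.77

12.77, 12.77


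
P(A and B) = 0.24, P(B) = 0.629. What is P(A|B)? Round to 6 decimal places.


P(A|B) = P(A and B) / P(B) = 0.24 / 0.629 = 240/629 ≈ 0.38155803

0.381558


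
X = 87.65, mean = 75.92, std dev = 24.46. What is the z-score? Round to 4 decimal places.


z = (X - mu) / sigma
X - mu = 87.65 - 75.92 = 11.73
z = 11.73 / 24.46 = 1173/2446 ≈ 0.479558

0.4796


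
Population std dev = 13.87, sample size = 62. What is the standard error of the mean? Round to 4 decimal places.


SE = sigma / sqrt(n)
sqrt(62) ≈ 7.874008
SE = 13.87 / 7.874008 ≈ 1.761492

1.7615


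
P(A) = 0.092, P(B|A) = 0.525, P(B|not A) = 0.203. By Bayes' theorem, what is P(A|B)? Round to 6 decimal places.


P(A|B) = P(B|A)*P(A) / P(B), P(B) = P(B|A)*P(A) + P(B|not A)*P(not A)
P(B|A)*P(A) = 0.525 * 0.092 = 0.0483
P(B|not A)*P(not A) = 0.203 * 0.908 = 0.184324
P(B) = 0.0483 + 0.184324 = 0.232624
P(A|B) = 0.0483 / 0.232624 = 1725/8308 ≈ 0.20763120

0.207631


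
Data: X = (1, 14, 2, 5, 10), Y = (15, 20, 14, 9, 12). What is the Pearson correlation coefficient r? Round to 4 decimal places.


r = sum((xi-xbar)(yi-ybar)) / sqrt(sum((xi-xbar)^2) * sum((yi-ybar)^2))
n = 5, xbar = 32/5 = 6.4, ybar = 70/5 = 14
Sxy = sum((xi-xbar)(yi-ybar)) = 40
Sxx = sum((xi-xbar)^2) = 121.2
Syy = sum((yi-ybar)^2) = 66
sqrt(Sxx*Syy) ≈ 89.438247
r = Sxy / sqrt(Sxx*Syy) = 40 / 89.438247 ≈ 0.447236

0.4472


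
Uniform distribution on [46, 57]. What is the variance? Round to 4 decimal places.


Var = (b-a)^2 / 12
(b-a)^2 = (57 - 46)^2 = 121
Var = 121/12 ≈ 10.083333

10.0833


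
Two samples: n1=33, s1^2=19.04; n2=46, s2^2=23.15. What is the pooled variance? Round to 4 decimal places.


sp^2 = ((n1-1)*s1^2 + (n2-1)*s2^2)/(n1+n2-2)
(n1-1)*s1^2 = 32 * 19.04 = 609.28
(n2-1)*s2^2 = 45 * 23.15 = 1041.75
numerator = 609.28 + 1041.75 = 1651.03
n1+n2-2 = 77
sp^2 = 1651.03 / 77 = 165103/7700 ≈ 21.441948

21.4419


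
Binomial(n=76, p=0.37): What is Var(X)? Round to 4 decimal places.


Var = n*p*(1-p) = 76 * 0.37 * 0.63 = 17.7156

17.7156


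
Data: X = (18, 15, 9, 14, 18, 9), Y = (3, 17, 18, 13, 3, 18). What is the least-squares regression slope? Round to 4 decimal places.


b = sum((xi-xbar)(yi-ybar)) / sum((xi-xbar)^2)
n = 6, xbar = 83/6 ≈ 13.833333, ybar = 72/6 = 12
Sxy = sum((xi-xbar)(yi-ybar)) = -127
Sxx = sum((xi-xbar)^2) = 497/6 ≈ 82.833333
b = Sxy / Sxx = -762/497 ≈ -1.533199

-1.5332


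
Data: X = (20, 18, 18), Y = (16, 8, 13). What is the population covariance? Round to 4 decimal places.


Cov = (1/n)*sum((xi-xbar)(yi-ybar))
n = 3, xbar = 56/3 ≈ 18.666667, ybar = 37/3 ≈ 12.333333
sum((xi-xbar)(yi-ybar)) = 22/3 ≈ 7.333333
Cov = 7.333333 / 3 = 22/9 ≈ 2.444444

2.4444


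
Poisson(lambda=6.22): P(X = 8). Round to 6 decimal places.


P = e^(-lam) * lam^k / k!
e^(-6.22) ≈ 0.001989245
lam^k = 6.22^8 ≈ 2240387.173054
k! = 8! = 40320
P = 0.001989245 * 2240387.173054 / 40320 ≈ 0.110533

0.110533


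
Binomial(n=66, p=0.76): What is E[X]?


E[X] = n*p = 66 * 0.76 = 50.16

50.16


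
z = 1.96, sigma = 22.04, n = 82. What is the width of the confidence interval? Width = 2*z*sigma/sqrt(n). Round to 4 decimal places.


width = 2*z*sigma/sqrt(n)
2*z*sigma = 2 * 1.96 * 22.04 = 86.3968
sqrt(82) ≈ 9.055385
width = 86.3968 / 9.055385 ≈ 9.540930

9.5409


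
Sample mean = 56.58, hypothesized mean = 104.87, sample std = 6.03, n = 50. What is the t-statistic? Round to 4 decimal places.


t = (xbar - mu0) / (s/sqrt(n))
xbar - mu0 = 56.58 - 104.87 = -48.29
sqrt(50) ≈ 7.07106781
s/sqrt(n) = 6.03 / 7.07106781 ≈ 0.85277078
t = -48.29 / 0.85277078 ≈ -56.627175

-56.6272


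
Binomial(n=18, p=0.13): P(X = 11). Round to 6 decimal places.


P = C(n,k) * p^k * (1-p)^(n-k)
C(18,11) = 31824
p^k = 0.13^11 ≈ 0.0000000001792160
(1-p)^(n-k) = 0.87^7 ≈ 0.3772548
P = 31824 * 0.0000000001792160 * 0.3772548 ≈ 0.000002

0.000002


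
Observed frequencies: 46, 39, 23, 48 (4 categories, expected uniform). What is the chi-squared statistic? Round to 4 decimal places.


chi2 = sum((O-E)^2/E), E = total/4
total = 156, E = 156/4 = 39
(46 - 39)^2 / 39 = 49 / 39 = 49/39 ≈ 1.256410
(39 - 39)^2 / 39 = 0 / 39 = 0
(23 - 39)^2 / 39 = 256 / 39 = 256/39 ≈ 6.564103
(48 - 39)^2 / 39 = 81 / 39 = 27/13 ≈ 2.076923
chi2 = 386/39 ≈ 9.897436

9.8974


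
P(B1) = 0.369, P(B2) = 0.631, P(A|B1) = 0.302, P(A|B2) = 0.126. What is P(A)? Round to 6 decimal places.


P(A) = P(A|B1)*P(B1) + P(A|B2)*P(B2)
P(A|B1)*P(B1) = 0.302 * 0.369 = 0.111438
P(A|B2)*P(B2) = 0.126 * 0.631 = 0.079506
P(A) = 0.111438 + 0.079506 = 0.190944

0.190944


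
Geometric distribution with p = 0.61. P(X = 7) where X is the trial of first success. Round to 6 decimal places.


P = (1-p)^(k-1) * p
(1-p)^(k-1) = 0.39^6 ≈ 0.003518744
P = 0.003518744 * 0.61 ≈ 0.002146434

0.002146


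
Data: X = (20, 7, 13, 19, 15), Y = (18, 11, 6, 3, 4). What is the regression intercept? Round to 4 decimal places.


a = ybar - b*xbar, where b = sum((xi-xbar)(yi-ybar)) / sum((xi-xbar)^2)
n = 5, xbar = 74/5 = 14.8, ybar = 42/5 = 8.4
Sxy = sum((xi-xbar)(yi-ybar)) = 10.4
Sxx = sum((xi-xbar)^2) = 108.8
b = Sxy / Sxx = 13/136 ≈ 0.095588
a = 8.4 - 0.095588 * 14.8 = 475/68 ≈ 6.985294

6.9853


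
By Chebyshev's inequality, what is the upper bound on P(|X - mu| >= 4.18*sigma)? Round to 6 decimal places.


P <= 1/k^2
k^2 = 4.18^2 = 17.4724
1/k^2 = 1 / 17.4724 ≈ 0.05723312

0.057233


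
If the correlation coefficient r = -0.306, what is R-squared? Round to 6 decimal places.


R^2 = r^2 = (-0.306)^2 = 0.093636

0.093636


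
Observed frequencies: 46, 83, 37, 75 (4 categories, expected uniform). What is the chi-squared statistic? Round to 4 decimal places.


chi2 = sum((O-E)^2/E), E = total/4
total = 241, E = 241/4 = 60.25
(46 - 60.25)^2 / 60.25 = 203.0625 / 60.25 = 3249/964 ≈ 3.370332
(83 - 60.25)^2 / 60.25 = 517.5625 / 60.25 = 8281/964 ≈ 8.590249
(37 - 60.25)^2 / 60.25 = 540.5625 / 60.25 = 8649/964 ≈ 8.971992
(75 - 60.25)^2 / 60.25 = 217.5625 / 60.25 = 3481/964 ≈ 3.610996
chi2 = 5915/241 ≈ 24.543568

24.5436


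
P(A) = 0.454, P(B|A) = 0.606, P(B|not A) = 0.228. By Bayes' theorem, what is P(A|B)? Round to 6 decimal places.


P(A|B) = P(B|A)*P(A) / P(B), P(B) = P(B|A)*P(A) + P(B|not A)*P(not A)
P(B|A)*P(A) = 0.606 * 0.454 = 0.275124
P(B|not A)*P(not A) = 0.228 * 0.546 = 0.124488
P(B) = 0.275124 + 0.124488 = 0.399612
P(A|B) = 0.275124 / 0.399612 ≈ 0.68847782

0.688478


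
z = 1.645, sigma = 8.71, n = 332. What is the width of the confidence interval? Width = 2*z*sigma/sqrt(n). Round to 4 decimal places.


width = 2*z*sigma/sqrt(n)
2*z*sigma = 2 * 1.645 * 8.71 = 28.6559
sqrt(332) ≈ 18.220867
width = 28.6559 / 18.220867 ≈ 1.572697

1.5727


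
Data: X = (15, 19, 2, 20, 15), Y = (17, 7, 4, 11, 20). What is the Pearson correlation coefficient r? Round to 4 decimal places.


r = sum((xi-xbar)(yi-ybar)) / sqrt(sum((xi-xbar)^2) * sum((yi-ybar)^2))
n = 5, xbar = 71/5 = 14.2, ybar = 59/5 = 11.8
Sxy = sum((xi-xbar)(yi-ybar)) = 78.2
Sxx = sum((xi-xbar)^2) = 206.8
Syy = sum((yi-ybar)^2) = 178.8
sqrt(Sxx*Syy) ≈ 192.291029
r = Sxy / sqrt(Sxx*Syy) = 78.2 / 192.291029 ≈ 0.406675

0.4067


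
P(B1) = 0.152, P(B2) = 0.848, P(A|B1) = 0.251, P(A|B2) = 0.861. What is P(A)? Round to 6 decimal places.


P(A) = P(A|B1)*P(B1) + P(A|B2)*P(B2)
P(A|B1)*P(B1) = 0.251 * 0.152 = 0.038152
P(A|B2)*P(B2) = 0.861 * 0.848 = 0.730128
P(A) = 0.038152 + 0.730128 = 0.76828

0.768280


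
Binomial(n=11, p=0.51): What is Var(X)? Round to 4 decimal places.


Var = n*p*(1-p) = 11 * 0.51 * 0.49 = 2.7489

2.7489


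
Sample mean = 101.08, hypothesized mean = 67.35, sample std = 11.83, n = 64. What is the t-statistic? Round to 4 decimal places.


t = (xbar - mu0) / (s/sqrt(n))
xbar - mu0 = 101.08 - 67.35 = 33.73
sqrt(64) = 8
s/sqrt(n) = 11.83 / 8 = 1.47875
t = 33.73 / 1.47875 = 26984/1183 ≈ 22.809806

22.8098


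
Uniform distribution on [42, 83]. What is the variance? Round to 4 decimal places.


Var = (b-a)^2 / 12
(b-a)^2 = (83 - 42)^2 = 1681
Var = 1681/12 ≈ 140.083333

140.0833


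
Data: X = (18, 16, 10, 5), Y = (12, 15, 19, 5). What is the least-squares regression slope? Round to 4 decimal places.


b = sum((xi-xbar)(yi-ybar)) / sum((xi-xbar)^2)
n = 4, xbar = 49/4 = 12.25, ybar = 51/4 = 12.75
Sxy = sum((xi-xbar)(yi-ybar)) = 46.25
Sxx = sum((xi-xbar)^2) = 104.75
b = Sxy / Sxx = 185/419 ≈ 0.441527

0.4415


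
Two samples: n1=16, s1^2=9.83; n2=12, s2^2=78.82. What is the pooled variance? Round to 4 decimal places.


sp^2 = ((n1-1)*s1^2 + (n2-1)*s2^2)/(n1+n2-2)
(n1-1)*s1^2 = 15 * 9.83 = 147.45
(n2-1)*s2^2 = 11 * 78.82 = 867.02
numerator = 147.45 + 867.02 = 1014.47
n1+n2-2 = 26
sp^2 = 1014.47 / 26 = 101447/2600 ≈ 39.018077

39.0181


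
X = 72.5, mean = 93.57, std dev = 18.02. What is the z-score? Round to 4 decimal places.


z = (X - mu) / sigma
X - mu = 72.5 - 93.57 = -21.07
z = -21.07 / 18.02 = -2107/1802 ≈ -1.169256

-1.1693


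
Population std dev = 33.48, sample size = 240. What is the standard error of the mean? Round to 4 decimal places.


SE = sigma / sqrt(n)
sqrt(240) ≈ 15.491933
SE = 33.48 / 15.491933 ≈ 2.161125

2.1611


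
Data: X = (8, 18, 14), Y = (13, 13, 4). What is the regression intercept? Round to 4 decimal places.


a = ybar - b*xbar, where b = sum((xi-xbar)(yi-ybar)) / sum((xi-xbar)^2)
n = 3, xbar = 40/3 ≈ 13.333333, ybar = 30/3 = 10
Sxy = sum((xi-xbar)(yi-ybar)) = -6
Sxx = sum((xi-xbar)^2) = 152/3 ≈ 50.666667
b = Sxy / Sxx = -9/76 ≈ -0.118421
a = 10 - (-0.118421) * 13.333333 = 220/19 ≈ 11.578947

11.5789


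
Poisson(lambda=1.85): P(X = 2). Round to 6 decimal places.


P = e^(-lam) * lam^k / k!
e^(-1.85) ≈ 0.1572372
lam^k = 1.85^2 = 3.4225
k! = 2! = 2
P = 0.1572372 * 3.4225 / 2 ≈ 0.269072

0.269072


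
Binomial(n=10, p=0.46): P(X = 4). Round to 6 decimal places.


P = C(n,k) * p^k * (1-p)^(n-k)
C(10,4) = 210
p^k = 0.46^4 = 0.04477456
(1-p)^(n-k) = 0.54^6 ≈ 0.02479491
P = 210 * 0.04477456 * 0.02479491 ≈ 0.233138

0.233138


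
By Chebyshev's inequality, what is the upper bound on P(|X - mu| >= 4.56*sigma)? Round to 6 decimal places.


P <= 1/k^2
k^2 = 4.56^2 = 20.7936
1/k^2 = 1 / 20.7936 ≈ 0.04809172

0.048092


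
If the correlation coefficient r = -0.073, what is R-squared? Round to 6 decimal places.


R^2 = r^2 = (-0.073)^2 = 0.005329

0.005329


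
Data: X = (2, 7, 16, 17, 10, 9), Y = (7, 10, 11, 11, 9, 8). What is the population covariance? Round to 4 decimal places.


Cov = (1/n)*sum((xi-xbar)(yi-ybar))
n = 6, xbar = 61/6 ≈ 10.166667, ybar = 56/6 = 28/3 ≈ 9.333333
sum((xi-xbar)(yi-ybar)) = 119/3 ≈ 39.666667
Cov = 39.666667 / 6 = 119/18 ≈ 6.611111

6.6111


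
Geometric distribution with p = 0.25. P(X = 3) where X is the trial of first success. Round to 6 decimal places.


P = (1-p)^(k-1) * p
(1-p)^(k-1) = 0.75^2 = 0.5625
P = 0.5625 * 0.25 = 0.140625

0.140625


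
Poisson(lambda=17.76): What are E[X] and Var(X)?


E[X] = Var(X) = lambda = 17.76

17.76, 17.76


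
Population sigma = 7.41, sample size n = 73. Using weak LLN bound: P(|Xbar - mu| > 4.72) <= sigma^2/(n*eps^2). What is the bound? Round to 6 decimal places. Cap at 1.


bound = min(1, sigma^2/(n*eps^2))
sigma^2 = 7.41^2 = 54.9081
n*eps^2 = 73 * 4.72^2 = 73 * 22.2784 = 1626.3232
sigma^2/(n*eps^2) = 54.9081 / 1626.3232 ≈ 0.03376211

0.033762


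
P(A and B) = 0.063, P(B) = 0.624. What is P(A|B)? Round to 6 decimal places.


P(A|B) = P(A and B) / P(B) = 0.063 / 0.624 = 21/208 ≈ 0.10096154

0.100962


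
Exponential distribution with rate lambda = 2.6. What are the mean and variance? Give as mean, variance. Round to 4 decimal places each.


mean = 1/lam, var = 1/lam^2
mean = 1 / 2.6 = 5/13 ≈ 0.384615
lam^2 = 2.6^2 = 6.76
var = 1 / 6.76 = 25/169 ≈ 0.147929

0.3846, 0.1479


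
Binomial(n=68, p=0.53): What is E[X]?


E[X] = n*p = 68 * 0.53 = 36.04

36.04


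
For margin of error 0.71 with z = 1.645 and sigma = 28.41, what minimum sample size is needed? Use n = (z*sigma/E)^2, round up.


z*sigma/E = 1.645 * 28.41 / 0.71 ≈ 65.823169
(z*sigma/E)^2 ≈ 4332.689579
round up: n = 4333

4333


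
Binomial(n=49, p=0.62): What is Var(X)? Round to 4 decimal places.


Var = n*p*(1-p) = 49 * 0.62 * 0.38 = 11.5444

11.5444


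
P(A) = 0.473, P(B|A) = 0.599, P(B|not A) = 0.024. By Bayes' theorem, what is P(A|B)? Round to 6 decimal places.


P(A|B) = P(B|A)*P(A) / P(B), P(B) = P(B|A)*P(A) + P(B|not A)*P(not A)
P(B|A)*P(A) = 0.599 * 0.473 = 0.283327
P(B|not A)*P(not A) = 0.024 * 0.527 = 0.012648
P(B) = 0.283327 + 0.012648 = 0.295975
P(A|B) = 0.283327 / 0.295975 ≈ 0.95726666

0.957267


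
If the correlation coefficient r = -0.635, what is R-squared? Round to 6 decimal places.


R^2 = r^2 = (-0.635)^2 = 0.403225

0.403225


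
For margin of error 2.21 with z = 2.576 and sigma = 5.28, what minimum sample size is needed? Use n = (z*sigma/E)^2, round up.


z*sigma/E = 2.576 * 5.28 / 2.21 ≈ 6.154425
(z*sigma/E)^2 ≈ 37.876951
round up: n = 38

38


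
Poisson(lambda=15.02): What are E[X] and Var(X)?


E[X] = Var(X) = lambda = 15.02

15.02, 15.02


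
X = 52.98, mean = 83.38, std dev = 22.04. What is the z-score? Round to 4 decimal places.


z = (X - mu) / sigma
X - mu = 52.98 - 83.38 = -30.4
z = -30.4 / 22.04 = -40/29 ≈ -1.379310

-1.3793


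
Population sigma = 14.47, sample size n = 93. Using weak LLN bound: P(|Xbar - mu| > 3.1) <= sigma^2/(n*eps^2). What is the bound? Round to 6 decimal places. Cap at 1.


bound = min(1, sigma^2/(n*eps^2))
sigma^2 = 14.47^2 = 209.3809
n*eps^2 = 93 * 3.1^2 = 93 * 9.61 = 893.73
sigma^2/(n*eps^2) = 209.3809 / 893.73 ≈ 0.23427758

0.234278


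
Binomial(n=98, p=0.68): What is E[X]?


E[X] = n*p = 98 * 0.68 = 66.64

66.64


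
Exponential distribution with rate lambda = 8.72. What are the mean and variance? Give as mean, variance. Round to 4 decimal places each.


mean = 1/lam, var = 1/lam^2
mean = 1 / 8.72 = 25/218 ≈ 0.114679
lam^2 = 8.72^2 = 76.0384
var = 1 / 76.0384 ≈ 0.013151

0.1147, 0.0132


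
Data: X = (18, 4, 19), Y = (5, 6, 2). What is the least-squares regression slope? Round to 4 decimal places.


b = sum((xi-xbar)(yi-ybar)) / sum((xi-xbar)^2)
n = 3, xbar = 41/3 ≈ 13.666667, ybar = 13/3 ≈ 4.333333
Sxy = sum((xi-xbar)(yi-ybar)) = -77/3 ≈ -25.666667
Sxx = sum((xi-xbar)^2) = 422/3 ≈ 140.666667
b = Sxy / Sxx = -77/422 ≈ -0.182464

-0.1825


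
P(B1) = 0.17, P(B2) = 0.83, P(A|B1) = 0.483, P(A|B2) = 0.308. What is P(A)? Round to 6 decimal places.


P(A) = P(A|B1)*P(B1) + P(A|B2)*P(B2)
P(A|B1)*P(B1) = 0.483 * 0.17 = 0.08211
P(A|B2)*P(B2) = 0.308 * 0.83 = 0.25564
P(A) = 0.08211 + 0.25564 = 0.33775

0.337750


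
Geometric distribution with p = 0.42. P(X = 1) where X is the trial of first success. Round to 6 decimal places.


P = (1-p)^(k-1) * p
(1-p)^(k-1) = 0.58^0 = 1
P = 1 * 0.42 = 0.42

0.420000
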